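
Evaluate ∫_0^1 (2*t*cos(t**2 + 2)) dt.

-sin(2) + sin(3)

Let u = t**2 + 2, so du = 2*t dt. When t = 0, u = 2; when t = 1, u = 3.
The integral becomes ∫ cos(u) du from 2 to 3, with antiderivative sin(u).
Back in t: F(t) = sin(t**2 + 2).
Then F(1) - F(0) = (sin(3)) - (sin(2)) = -sin(2) + sin(3).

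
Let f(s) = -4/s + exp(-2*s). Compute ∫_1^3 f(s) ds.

(-8*exp(6)*log(3) - 1 + exp(4))*exp(-6)/2

An antiderivative is F(s) = -4*log(s) - exp(-2*s)/2.
Then F(3) - F(1) = (-4*log(3) - exp(-6)/2) - (-exp(-2)/2) = (-8*exp(6)*log(3) - 1 + exp(4))*exp(-6)/2.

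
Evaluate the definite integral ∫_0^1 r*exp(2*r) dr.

1/4 + exp(2)/4

Integrate by parts once (u = r, dv = exp(2*r) dr).
An antiderivative is F(r) = (2*r - 1)*exp(2*r)/4.
Then F(1) - F(0) = (exp(2)/4) - (-1/4) = 1/4 + exp(2)/4.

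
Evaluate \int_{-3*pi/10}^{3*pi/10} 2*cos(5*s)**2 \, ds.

Use the identity cos^2(5*s) = (1 + cos(10*s))/2.
An antiderivative is F(s) = s + sin(10*s)/10.
Then F(3*pi/10) - F(-3*pi/10) = (3*pi/10) - (-3*pi/10) = 3*pi/5.

3*pi/5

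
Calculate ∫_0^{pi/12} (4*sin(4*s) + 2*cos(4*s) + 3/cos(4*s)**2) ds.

1/2 + sqrt(3)

An antiderivative is F(s) = sin(4*s)/2 - cos(4*s) + 3*tan(4*s)/4.
Then F(pi/12) - F(0) = (-1/2 + sqrt(3)) - (-1) = 1/2 + sqrt(3).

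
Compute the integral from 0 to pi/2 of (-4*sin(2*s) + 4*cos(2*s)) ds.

-4

An antiderivative is F(s) = 2*sin(2*s) + 2*cos(2*s).
Then F(pi/2) - F(0) = (-2) - (2) = -4.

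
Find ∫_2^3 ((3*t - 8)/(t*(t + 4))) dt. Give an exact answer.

-7*log(3) - 3*log(2) + 5*log(7)

Factor the denominator: t**2 + 4*t = (t + 4)t.
Partial fractions: (3*t - 8)/(t*(t + 4)) = 5/(t + 4) - 2/t.
An antiderivative is F(t) = -2*log(t) + 5*log(t + 4).
Then F(3) - F(2) = (-2*log(3) + 5*log(7)) - (3*log(2) + 5*log(3)) = -7*log(3) - 3*log(2) + 5*log(7).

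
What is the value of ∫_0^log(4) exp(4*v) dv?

255/4

Let u = exp(v), so du = exp(v) dv. When v = 0, u = 1; when v = log(4), u = 4.
The integral becomes ∫ u**3 du from 1 to 4, with antiderivative u**4/4.
Back in v: F(v) = exp(4*v)/4.
Then F(log(4)) - F(0) = (64) - (1/4) = 255/4.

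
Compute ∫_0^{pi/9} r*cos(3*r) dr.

-1/18 + sqrt(3)*pi/54

Integrate by parts once (u = r, dv = cos(3*r) dr).
An antiderivative is F(r) = r*sin(3*r)/3 + cos(3*r)/9.
Then F(pi/9) - F(0) = (1/18 + sqrt(3)*pi/54) - (1/9) = -1/18 + sqrt(3)*pi/54.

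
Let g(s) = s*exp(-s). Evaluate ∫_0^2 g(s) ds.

Integrate by parts once (u = s, dv = exp(-s) ds).
An antiderivative is F(s) = (-s - 1)*exp(-s).
Then F(2) - F(0) = (-3*exp(-2)) - (-1) = 1 - 3*exp(-2).

1 - 3*exp(-2)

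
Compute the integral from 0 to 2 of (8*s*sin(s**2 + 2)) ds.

-4*cos(6) + 4*cos(2)

Let u = s**2 + 2, so du = 2*s ds. When s = 0, u = 2; when s = 2, u = 6.
The integral becomes 4·∫ sin(u) du from 2 to 6, with antiderivative -4*cos(u).
Back in s: F(s) = -4*cos(s**2 + 2).
Then F(2) - F(0) = (-4*cos(6)) - (-4*cos(2)) = -4*cos(6) + 4*cos(2).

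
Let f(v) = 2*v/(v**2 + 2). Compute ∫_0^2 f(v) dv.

Let u = v**2 + 2, so du = 2*v dv. When v = 0, u = 2; when v = 2, u = 6.
The integral becomes ∫ 1/u du from 2 to 6, with antiderivative log(u).
Back in v: F(v) = log(v**2 + 2).
Then F(2) - F(0) = (log(6)) - (log(2)) = log(3).

log(3)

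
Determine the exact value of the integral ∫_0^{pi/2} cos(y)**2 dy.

Use the identity cos^2(y) = (1 + cos(2*y))/2.
An antiderivative is F(y) = y/2 + sin(2*y)/4.
Then F(pi/2) - F(0) = (pi/4) - (0) = pi/4.

pi/4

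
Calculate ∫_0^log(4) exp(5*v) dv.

1023/5

Let u = exp(v), so du = exp(v) dv. When v = 0, u = 1; when v = log(4), u = 4.
The integral becomes ∫ u**4 du from 1 to 4, with antiderivative u**5/5.
Back in v: F(v) = exp(5*v)/5.
Then F(log(4)) - F(0) = (1024/5) - (1/5) = 1023/5.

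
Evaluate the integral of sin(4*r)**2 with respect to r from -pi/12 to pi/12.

-sqrt(3)/16 + pi/12

Use the identity sin^2(4*r) = (1 - cos(8*r))/2.
An antiderivative is F(r) = r/2 - sin(8*r)/16.
Then F(pi/12) - F(-pi/12) = (-sqrt(3)/32 + pi/24) - (-pi/24 + sqrt(3)/32) = -sqrt(3)/16 + pi/12.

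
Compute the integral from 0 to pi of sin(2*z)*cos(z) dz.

Use the identity sin(2*z)cos(z) = [sin(3*z) + sin(z)]/2.
An antiderivative is F(z) = -cos(z)/2 - cos(3*z)/6.
Then F(pi) - F(0) = (2/3) - (-2/3) = 4/3.

4/3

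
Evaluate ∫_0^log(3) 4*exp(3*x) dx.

Let u = exp(x), so du = exp(x) dx. When x = 0, u = 1; when x = log(3), u = 3.
The integral becomes 4·∫ u**2 du from 1 to 3, with antiderivative 4*u**3/3.
Back in x: F(x) = 4*exp(3*x)/3.
Then F(log(3)) - F(0) = (36) - (4/3) = 104/3.

104/3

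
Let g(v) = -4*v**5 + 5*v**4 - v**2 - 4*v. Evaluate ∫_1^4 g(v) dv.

By the power rule, an antiderivative is F(v) = -2*v**6/3 + v**5 - v**3/3 - 2*v**2.
Then F(4) - F(1) = (-1760) - (-2) = -1758.

-1758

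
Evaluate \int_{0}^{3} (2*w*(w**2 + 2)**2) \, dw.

441

Let u = w**2 + 2, so du = 2*w dw. When w = 0, u = 2; when w = 3, u = 11.
The integral becomes ∫ u**2 du from 2 to 11, with antiderivative u**3/3.
Back in w: F(w) = (w**2 + 2)**3/3.
Then F(3) - F(0) = (1331/3) - (8/3) = 441.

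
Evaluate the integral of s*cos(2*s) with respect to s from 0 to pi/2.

Integrate by parts once (u = s, dv = cos(2*s) ds).
An antiderivative is F(s) = s*sin(2*s)/2 + cos(2*s)/4.
Then F(pi/2) - F(0) = (-1/4) - (1/4) = -1/2.

-1/2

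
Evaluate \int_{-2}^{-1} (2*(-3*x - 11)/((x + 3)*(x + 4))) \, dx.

Factor the denominator: x**2 + 7*x + 12 = (x + 4)(x + 3).
Partial fractions: 2*(-3*x - 11)/((x + 3)*(x + 4)) = -2/(x + 4) - 4/(x + 3).
An antiderivative is F(x) = -4*log(x + 3) - 2*log(x + 4).
Then F(-1) - F(-2) = (-4*log(2) - 2*log(3)) - (-log(4)) = -log(36).

-log(36)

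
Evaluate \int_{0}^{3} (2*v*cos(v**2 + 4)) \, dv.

sin(13) - sin(4)

Let u = v**2 + 4, so du = 2*v dv. When v = 0, u = 4; when v = 3, u = 13.
The integral becomes ∫ cos(u) du from 4 to 13, with antiderivative sin(u).
Back in v: F(v) = sin(v**2 + 4).
Then F(3) - F(0) = (sin(13)) - (sin(4)) = sin(13) - sin(4).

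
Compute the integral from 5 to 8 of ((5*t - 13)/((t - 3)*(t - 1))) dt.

-9*log(2) + log(5) + 4*log(7)

Factor the denominator: t**2 - 4*t + 3 = (t - 1)(t - 3).
Partial fractions: (5*t - 13)/((t - 3)*(t - 1)) = 4/(t - 1) + 1/(t - 3).
An antiderivative is F(t) = log(t - 3) + 4*log(t - 1).
Then F(8) - F(5) = (log(5) + 4*log(7)) - (9*log(2)) = -9*log(2) + log(5) + 4*log(7).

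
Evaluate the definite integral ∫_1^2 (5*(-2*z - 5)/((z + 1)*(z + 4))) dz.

-10*log(3) + 5*log(5)

Factor the denominator: z**2 + 5*z + 4 = (z + 4)(z + 1).
Partial fractions: 5*(-2*z - 5)/((z + 1)*(z + 4)) = -5/(z + 4) - 5/(z + 1).
An antiderivative is F(z) = -5*log(z + 1) - 5*log(z + 4).
Then F(2) - F(1) = (-10*log(3) - 5*log(2)) - (-5*log(5) - 5*log(2)) = -10*log(3) + 5*log(5).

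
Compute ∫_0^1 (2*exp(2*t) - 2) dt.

An antiderivative is F(t) = exp(2*t) - 2*t.
Then F(1) - F(0) = (-2 + exp(2)) - (1) = -3 + exp(2).

-3 + exp(2)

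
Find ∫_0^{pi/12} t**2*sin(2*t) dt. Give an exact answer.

-1/4 - sqrt(3)*pi**2/576 + pi/48 + sqrt(3)/8

Integrate by parts twice (u = t^2, dv = sin(2*t) dt).
An antiderivative is F(t) = -t**2*cos(2*t)/2 + t*sin(2*t)/2 + cos(2*t)/4.
Then F(pi/12) - F(0) = (-sqrt(3)*pi**2/576 + pi/48 + sqrt(3)/8) - (1/4) = -1/4 - sqrt(3)*pi**2/576 + pi/48 + sqrt(3)/8.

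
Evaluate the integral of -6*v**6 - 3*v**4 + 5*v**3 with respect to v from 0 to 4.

By the power rule, an antiderivative is F(v) = -6*v**7/7 - 3*v**5/5 + 5*v**4/4.
Then F(4) - F(0) = (-501824/35) - (0) = -501824/35.

-501824/35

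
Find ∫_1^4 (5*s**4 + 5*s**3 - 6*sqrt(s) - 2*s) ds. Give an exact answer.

By the power rule, an antiderivative is F(s) = s**5 + 5*s**4/4 - 4*s**(3/2) - s**2.
Then F(4) - F(1) = (1296) - (-11/4) = 5195/4.

5195/4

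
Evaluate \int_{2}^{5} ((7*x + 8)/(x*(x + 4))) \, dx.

-7*log(2) + 2*log(5) + 5*log(3)

Factor the denominator: x**2 + 4*x = (x + 4)x.
Partial fractions: (7*x + 8)/(x*(x + 4)) = 5/(x + 4) + 2/x.
An antiderivative is F(x) = 2*log(x) + 5*log(x + 4).
Then F(5) - F(2) = (2*log(5) + 10*log(3)) - (7*log(2) + 5*log(3)) = -7*log(2) + 2*log(5) + 5*log(3).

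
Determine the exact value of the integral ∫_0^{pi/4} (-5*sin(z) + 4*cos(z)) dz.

An antiderivative is F(z) = 4*sin(z) + 5*cos(z).
Then F(pi/4) - F(0) = (9*sqrt(2)/2) - (5) = -5 + 9*sqrt(2)/2.

-5 + 9*sqrt(2)/2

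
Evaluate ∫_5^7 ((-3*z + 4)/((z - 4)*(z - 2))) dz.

Factor the denominator: z**2 - 6*z + 8 = (z - 2)(z - 4).
Partial fractions: (-3*z + 4)/((z - 4)*(z - 2)) = 1/(z - 2) - 4/(z - 4).
An antiderivative is F(z) = -4*log(z - 4) + log(z - 2).
Then F(7) - F(5) = (log(5/81)) - (log(3)) = -5*log(3) + log(5).

-5*log(3) + log(5)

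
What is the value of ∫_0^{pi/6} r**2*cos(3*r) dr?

Integrate by parts twice (u = r^2, dv = cos(3*r) dr).
An antiderivative is F(r) = r**2*sin(3*r)/3 + 2*r*cos(3*r)/9 - 2*sin(3*r)/27.
Then F(pi/6) - F(0) = (-2/27 + pi**2/108) - (0) = -2/27 + pi**2/108.

-2/27 + pi**2/108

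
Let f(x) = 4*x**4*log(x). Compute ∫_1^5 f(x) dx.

Integrate by parts once (u = ln x, dv = 4*x**4 dx).
An antiderivative is F(x) = 4*x**5*(5*log(x) - 1)/25.
Then F(5) - F(1) = (-500 + 2500*log(5)) - (-4/25) = -12496/25 + 2500*log(5).

-12496/25 + 2500*log(5)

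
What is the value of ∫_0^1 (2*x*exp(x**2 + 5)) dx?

-exp(5) + exp(6)

Let u = x**2 + 5, so du = 2*x dx. When x = 0, u = 5; when x = 1, u = 6.
The integral becomes ∫ exp(u) du from 5 to 6, with antiderivative exp(u).
Back in x: F(x) = exp(x**2 + 5).
Then F(1) - F(0) = (exp(6)) - (exp(5)) = -exp(5) + exp(6).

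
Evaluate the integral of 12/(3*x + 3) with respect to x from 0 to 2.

log(81)

Let u = 3*x + 3, so du = 3 dx. When x = 0, u = 3; when x = 2, u = 9.
The integral becomes 4·∫ 1/u du from 3 to 9, with antiderivative 4*log(u).
Back in x: F(x) = 4*log(3*x + 3).
Then F(2) - F(0) = (8*log(3)) - (log(81)) = log(81).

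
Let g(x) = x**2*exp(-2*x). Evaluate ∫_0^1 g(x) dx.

Integrate by parts twice (u = x^2, dv = exp(-2*x) dx).
An antiderivative is F(x) = (-2*x**2 - 2*x - 1)*exp(-2*x)/4.
Then F(1) - F(0) = (-5*exp(-2)/4) - (-1/4) = (-5 + exp(2))*exp(-2)/4.

(-5 + exp(2))*exp(-2)/4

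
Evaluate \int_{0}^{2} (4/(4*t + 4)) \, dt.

log(3)

An antiderivative is F(t) = log(4*t + 4).
Then F(2) - F(0) = (log(12)) - (log(4)) = log(3).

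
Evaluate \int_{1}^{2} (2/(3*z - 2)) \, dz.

An antiderivative is F(z) = 2*log(3*z - 2)/3.
Then F(2) - F(1) = (4*log(2)/3) - (0) = 4*log(2)/3.

4*log(2)/3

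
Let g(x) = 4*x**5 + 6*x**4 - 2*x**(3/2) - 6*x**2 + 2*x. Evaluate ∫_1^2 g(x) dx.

69 - 16*sqrt(2)/5

By the power rule, an antiderivative is F(x) = 2*x**6/3 - 4*x**(5/2)/5 + 6*x**5/5 - 2*x**3 + x**2.
Then F(2) - F(1) = (1036/15 - 16*sqrt(2)/5) - (1/15) = 69 - 16*sqrt(2)/5.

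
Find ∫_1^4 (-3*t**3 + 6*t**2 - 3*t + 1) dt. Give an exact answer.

By the power rule, an antiderivative is F(t) = -3*t**4/4 + 2*t**3 - 3*t**2/2 + t.
Then F(4) - F(1) = (-84) - (3/4) = -339/4.

-339/4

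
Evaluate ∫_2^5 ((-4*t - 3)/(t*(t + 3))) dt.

Factor the denominator: t**2 + 3*t = (t + 3)t.
Partial fractions: (-4*t - 3)/(t*(t + 3)) = -3/(t + 3) - 1/t.
An antiderivative is F(t) = -log(t) - 3*log(t + 3).
Then F(5) - F(2) = (-9*log(2) - log(5)) - (-3*log(5) - log(2)) = -8*log(2) + 2*log(5).

-8*log(2) + 2*log(5)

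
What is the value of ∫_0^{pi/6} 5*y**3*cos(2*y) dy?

Integrate by parts 3 times (u = y^3, dv = 5*cos(2*y) dy).
An antiderivative is F(y) = 5*y**3*sin(2*y)/2 + 15*y**2*cos(2*y)/4 - 15*y*sin(2*y)/4 - 15*cos(2*y)/8.
Then F(pi/6) - F(0) = (-5*sqrt(3)*pi/16 - 15/16 + 5*sqrt(3)*pi**3/864 + 5*pi**2/96) - (-15/8) = -5*sqrt(3)*pi/16 + 5*sqrt(3)*pi**3/864 + 5*pi**2/96 + 15/16.

-5*sqrt(3)*pi/16 + 5*sqrt(3)*pi**3/864 + 5*pi**2/96 + 15/16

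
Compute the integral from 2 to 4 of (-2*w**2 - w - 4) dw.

-154/3

By the power rule, an antiderivative is F(w) = -2*w**3/3 - w**2/2 - 4*w.
Then F(4) - F(2) = (-200/3) - (-46/3) = -154/3.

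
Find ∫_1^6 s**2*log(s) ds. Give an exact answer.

-215/9 + 72*log(2) + 72*log(3)

Integrate by parts once (u = ln s, dv = s**2 ds).
An antiderivative is F(s) = s**3*(3*log(s) - 1)/9.
Then F(6) - F(1) = (-24 + 72*log(2) + 72*log(3)) - (-1/9) = -215/9 + 72*log(2) + 72*log(3).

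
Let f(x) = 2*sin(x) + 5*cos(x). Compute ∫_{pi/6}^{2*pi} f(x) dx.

An antiderivative is F(x) = 5*sin(x) - 2*cos(x).
Then F(2*pi) - F(pi/6) = (-2) - (5/2 - sqrt(3)) = -9/2 + sqrt(3).

-9/2 + sqrt(3)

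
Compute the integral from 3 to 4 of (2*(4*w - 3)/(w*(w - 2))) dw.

Factor the denominator: w**2 - 2*w = w(w - 2).
Partial fractions: 2*(4*w - 3)/(w*(w - 2)) = 3/w + 5/(w - 2).
An antiderivative is F(w) = 3*log(w) + 5*log(w - 2).
Then F(4) - F(3) = (11*log(2)) - (log(27)) = -3*log(3) + 11*log(2).

-3*log(3) + 11*log(2)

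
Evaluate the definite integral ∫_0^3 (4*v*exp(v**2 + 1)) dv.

-2*exp(1)*(1 - exp(9))

Let u = v**2 + 1, so du = 2*v dv. When v = 0, u = 1; when v = 3, u = 10.
The integral becomes 2·∫ exp(u) du from 1 to 10, with antiderivative 2*exp(u).
Back in v: F(v) = 2*exp(v**2 + 1).
Then F(3) - F(0) = (2*exp(10)) - (2*exp(1)) = -2*exp(1)*(1 - exp(9)).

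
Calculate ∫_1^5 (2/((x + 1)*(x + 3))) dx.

Factor the denominator: x**2 + 4*x + 3 = (x + 3)(x + 1).
Partial fractions: 2/((x + 1)*(x + 3)) = -1/(x + 3) + 1/(x + 1).
An antiderivative is F(x) = log(x + 1) - log(x + 3).
Then F(5) - F(1) = (log(3/4)) - (-log(2)) = log(3/2).

log(3/2)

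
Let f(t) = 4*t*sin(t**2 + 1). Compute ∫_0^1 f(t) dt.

Let u = t**2 + 1, so du = 2*t dt. When t = 0, u = 1; when t = 1, u = 2.
The integral becomes 2·∫ sin(u) du from 1 to 2, with antiderivative -2*cos(u).
Back in t: F(t) = -2*cos(t**2 + 1).
Then F(1) - F(0) = (-2*cos(2)) - (-2*cos(1)) = -2*cos(2) + 2*cos(1).

-2*cos(2) + 2*cos(1)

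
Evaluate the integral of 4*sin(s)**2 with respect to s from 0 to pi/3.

-sqrt(3)/2 + 2*pi/3

Use the identity sin^2(s) = (1 - cos(2*s))/2.
An antiderivative is F(s) = 2*s - sin(2*s).
Then F(pi/3) - F(0) = (-sqrt(3)/2 + 2*pi/3) - (0) = -sqrt(3)/2 + 2*pi/3.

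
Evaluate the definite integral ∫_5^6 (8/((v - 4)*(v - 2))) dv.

Factor the denominator: v**2 - 6*v + 8 = (v - 2)(v - 4).
Partial fractions: 8/((v - 4)*(v - 2)) = -4/(v - 2) + 4/(v - 4).
An antiderivative is F(v) = 4*log(v - 4) - 4*log(v - 2).
Then F(6) - F(5) = (-log(16)) - (-log(81)) = log(81/16).

log(81/16)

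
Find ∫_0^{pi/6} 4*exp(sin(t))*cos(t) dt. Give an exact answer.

Let u = sin(t), so du = cos(t) dt. When t = 0, u = 0; when t = pi/6, u = 1/2.
The integral becomes 4·∫ exp(u) du from 0 to 1/2, with antiderivative 4*exp(u).
Back in t: F(t) = 4*exp(sin(t)).
Then F(pi/6) - F(0) = (4*exp(1/2)) - (4) = -4 + 4*exp(1/2).

-4 + 4*exp(1/2)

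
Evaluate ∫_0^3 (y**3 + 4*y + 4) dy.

By the power rule, an antiderivative is F(y) = y**4/4 + 2*y**2 + 4*y.
Then F(3) - F(0) = (201/4) - (0) = 201/4.

201/4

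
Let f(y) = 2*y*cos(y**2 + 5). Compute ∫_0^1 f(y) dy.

sin(6) - sin(5)

Let u = y**2 + 5, so du = 2*y dy. When y = 0, u = 5; when y = 1, u = 6.
The integral becomes ∫ cos(u) du from 5 to 6, with antiderivative sin(u).
Back in y: F(y) = sin(y**2 + 5).
Then F(1) - F(0) = (sin(6)) - (sin(5)) = sin(6) - sin(5).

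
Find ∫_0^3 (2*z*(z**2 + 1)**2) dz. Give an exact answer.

333

Let u = z**2 + 1, so du = 2*z dz. When z = 0, u = 1; when z = 3, u = 10.
The integral becomes ∫ u**2 du from 1 to 10, with antiderivative u**3/3.
Back in z: F(z) = (z**2 + 1)**3/3.
Then F(3) - F(0) = (1000/3) - (1/3) = 333.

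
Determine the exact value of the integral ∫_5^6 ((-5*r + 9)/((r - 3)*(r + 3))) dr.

Factor the denominator: r**2 - 9 = (r + 3)(r - 3).
Partial fractions: (-5*r + 9)/((r - 3)*(r + 3)) = -4/(r + 3) - 1/(r - 3).
An antiderivative is F(r) = -log(r - 3) - 4*log(r + 3).
Then F(6) - F(5) = (-9*log(3)) - (-13*log(2)) = -9*log(3) + 13*log(2).

-9*log(3) + 13*log(2)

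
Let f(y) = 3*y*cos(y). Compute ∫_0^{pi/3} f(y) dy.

-3/2 + sqrt(3)*pi/2

Integrate by parts once (u = y, dv = 3*cos(y) dy).
An antiderivative is F(y) = 3*y*sin(y) + 3*cos(y).
Then F(pi/3) - F(0) = (3/2 + sqrt(3)*pi/2) - (3) = -3/2 + sqrt(3)*pi/2.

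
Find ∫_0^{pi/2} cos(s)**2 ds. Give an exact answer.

pi/4

Use the identity cos^2(s) = (1 + cos(2*s))/2.
An antiderivative is F(s) = s/2 + sin(2*s)/4.
Then F(pi/2) - F(0) = (pi/4) - (0) = pi/4.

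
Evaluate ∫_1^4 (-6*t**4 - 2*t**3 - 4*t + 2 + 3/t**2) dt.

By the power rule, an antiderivative is F(t) = -6*t**5/5 - t**4/2 - 2*t**2 + 2*t - 3/t.
Then F(4) - F(1) = (-27631/20) - (-47/10) = -27537/20.

-27537/20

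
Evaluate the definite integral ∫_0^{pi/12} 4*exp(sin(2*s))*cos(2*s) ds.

-2 + 2*exp(1/2)

Let u = sin(2*s), so du = 2*cos(2*s) ds. When s = 0, u = 0; when s = pi/12, u = 1/2.
The integral becomes 2·∫ exp(u) du from 0 to 1/2, with antiderivative 2*exp(u).
Back in s: F(s) = 2*exp(sin(2*s)).
Then F(pi/12) - F(0) = (2*exp(1/2)) - (2) = -2 + 2*exp(1/2).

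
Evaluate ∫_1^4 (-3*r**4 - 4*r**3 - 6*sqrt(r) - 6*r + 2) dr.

-4679/5

By the power rule, an antiderivative is F(r) = -3*r**5/5 - r**4 - 4*r**(3/2) - 3*r**2 + 2*r.
Then F(4) - F(1) = (-4712/5) - (-33/5) = -4679/5.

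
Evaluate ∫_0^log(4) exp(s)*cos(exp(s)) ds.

Let u = exp(s), so du = exp(s) ds. When s = 0, u = 1; when s = log(4), u = 4.
The integral becomes ∫ cos(u) du from 1 to 4, with antiderivative sin(u).
Back in s: F(s) = sin(exp(s)).
Then F(log(4)) - F(0) = (sin(4)) - (sin(1)) = -sin(1) + sin(4).

-sin(1) + sin(4)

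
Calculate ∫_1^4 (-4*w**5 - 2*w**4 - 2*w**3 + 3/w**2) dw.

By the power rule, an antiderivative is F(w) = -2*w**6/3 - 2*w**5/5 - w**4/2 - 3/w.
Then F(4) - F(1) = (-196141/60) - (-137/30) = -65289/20.

-65289/20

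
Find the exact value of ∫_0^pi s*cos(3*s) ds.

-2/9

Integrate by parts once (u = s, dv = cos(3*s) ds).
An antiderivative is F(s) = s*sin(3*s)/3 + cos(3*s)/9.
Then F(pi) - F(0) = (-1/9) - (1/9) = -2/9.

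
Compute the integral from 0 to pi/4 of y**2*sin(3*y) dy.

-2/27 - sqrt(2)/27 + sqrt(2)*pi/36 + sqrt(2)*pi**2/96

Integrate by parts twice (u = y^2, dv = sin(3*y) dy).
An antiderivative is F(y) = -y**2*cos(3*y)/3 + 2*y*sin(3*y)/9 + 2*cos(3*y)/27.
Then F(pi/4) - F(0) = (sqrt(2)*(-32 + 24*pi + 9*pi**2)/864) - (2/27) = -2/27 - sqrt(2)/27 + sqrt(2)*pi/36 + sqrt(2)*pi**2/96.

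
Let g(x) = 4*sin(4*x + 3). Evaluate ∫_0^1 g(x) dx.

cos(3) - cos(7)

Let u = 4*x + 3, so du = 4 dx. When x = 0, u = 3; when x = 1, u = 7.
The integral becomes ∫ sin(u) du from 3 to 7, with antiderivative -cos(u).
Back in x: F(x) = -cos(4*x + 3).
Then F(1) - F(0) = (-cos(7)) - (-cos(3)) = cos(3) - cos(7).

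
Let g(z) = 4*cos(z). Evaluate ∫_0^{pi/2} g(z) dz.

An antiderivative is F(z) = 4*sin(z).
Then F(pi/2) - F(0) = (4) - (0) = 4.

4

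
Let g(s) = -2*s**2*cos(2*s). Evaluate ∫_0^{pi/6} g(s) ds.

-pi/12 - sqrt(3)*pi**2/72 + sqrt(3)/4

Integrate by parts twice (u = s^2, dv = -2*cos(2*s) ds).
An antiderivative is F(s) = -s**2*sin(2*s) - s*cos(2*s) + sin(2*s)/2.
Then F(pi/6) - F(0) = (-pi/12 - sqrt(3)*pi**2/72 + sqrt(3)/4) - (0) = -pi/12 - sqrt(3)*pi**2/72 + sqrt(3)/4.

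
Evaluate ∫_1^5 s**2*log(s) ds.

-124/9 + 125*log(5)/3

Integrate by parts once (u = ln s, dv = s**2 ds).
An antiderivative is F(s) = s**3*(3*log(s) - 1)/9.
Then F(5) - F(1) = (-125/9 + 125*log(5)/3) - (-1/9) = -124/9 + 125*log(5)/3.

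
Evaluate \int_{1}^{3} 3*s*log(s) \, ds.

-6 + 27*log(3)/2

Integrate by parts once (u = ln s, dv = 3*s ds).
An antiderivative is F(s) = 3*s**2*(2*log(s) - 1)/4.
Then F(3) - F(1) = (-27/4 + 27*log(3)/2) - (-3/4) = -6 + 27*log(3)/2.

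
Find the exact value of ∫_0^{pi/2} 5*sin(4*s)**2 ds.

5*pi/4

Use the identity sin^2(4*s) = (1 - cos(8*s))/2.
An antiderivative is F(s) = 5*s/2 - 5*sin(8*s)/16.
Then F(pi/2) - F(0) = (5*pi/4) - (0) = 5*pi/4.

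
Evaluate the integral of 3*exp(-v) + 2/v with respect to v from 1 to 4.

An antiderivative is F(v) = 2*log(v) - 3*exp(-v).
Then F(4) - F(1) = (-3*exp(-4) + 4*log(2)) - (-3*exp(-1)) = -3*exp(-4) + 3*exp(-1) + 4*log(2).

-3*exp(-4) + 3*exp(-1) + 4*log(2)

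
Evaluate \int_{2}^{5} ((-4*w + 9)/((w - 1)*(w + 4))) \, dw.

Factor the denominator: w**2 + 3*w - 4 = (w + 4)(w - 1).
Partial fractions: (-4*w + 9)/((w - 1)*(w + 4)) = -5/(w + 4) + 1/(w - 1).
An antiderivative is F(w) = log(w - 1) - 5*log(w + 4).
Then F(5) - F(2) = (-10*log(3) + 2*log(2)) - (-5*log(3) - 5*log(2)) = -5*log(3) + 7*log(2).

-5*log(3) + 7*log(2)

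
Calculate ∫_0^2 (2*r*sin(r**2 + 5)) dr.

cos(5) - cos(9)

Let u = r**2 + 5, so du = 2*r dr. When r = 0, u = 5; when r = 2, u = 9.
The integral becomes ∫ sin(u) du from 5 to 9, with antiderivative -cos(u).
Back in r: F(r) = -cos(r**2 + 5).
Then F(2) - F(0) = (-cos(9)) - (-cos(5)) = cos(5) - cos(9).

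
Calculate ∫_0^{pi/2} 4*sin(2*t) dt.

4

An antiderivative is F(t) = -2*cos(2*t).
Then F(pi/2) - F(0) = (2) - (-2) = 4.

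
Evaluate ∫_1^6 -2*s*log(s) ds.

-36*log(3) - 36*log(2) + 35/2

Integrate by parts once (u = ln s, dv = -2*s ds).
An antiderivative is F(s) = -s**2*(2*log(s) - 1)/2.
Then F(6) - F(1) = (-36*log(3) - 36*log(2) + 18) - (1/2) = -36*log(3) - 36*log(2) + 35/2.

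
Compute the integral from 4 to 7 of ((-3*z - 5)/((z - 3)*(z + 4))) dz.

-log(22)

Factor the denominator: z**2 + z - 12 = (z + 4)(z - 3).
Partial fractions: (-3*z - 5)/((z - 3)*(z + 4)) = -1/(z + 4) - 2/(z - 3).
An antiderivative is F(z) = -2*log(z - 3) - log(z + 4).
Then F(7) - F(4) = (-4*log(2) - log(11)) - (-log(8)) = -log(22).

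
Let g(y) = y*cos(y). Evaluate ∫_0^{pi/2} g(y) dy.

-1 + pi/2

Integrate by parts once (u = y, dv = cos(y) dy).
An antiderivative is F(y) = y*sin(y) + cos(y).
Then F(pi/2) - F(0) = (pi/2) - (1) = -1 + pi/2.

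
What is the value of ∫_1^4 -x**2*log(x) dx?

Integrate by parts once (u = ln x, dv = -x**2 dx).
An antiderivative is F(x) = -x**3*(3*log(x) - 1)/9.
Then F(4) - F(1) = (64/9 - 128*log(2)/3) - (1/9) = 7 - 128*log(2)/3.

7 - 128*log(2)/3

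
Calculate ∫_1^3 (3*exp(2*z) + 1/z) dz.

An antiderivative is F(z) = 3*exp(2*z)/2 + log(z).
Then F(3) - F(1) = (log(3) + 3*exp(6)/2) - (3*exp(2)/2) = -3*exp(2)/2 + log(3) + 3*exp(6)/2.

-3*exp(2)/2 + log(3) + 3*exp(6)/2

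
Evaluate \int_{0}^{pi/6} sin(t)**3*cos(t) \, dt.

1/64

Let u = sin(t), so du = cos(t) dt. When t = 0, u = 0; when t = pi/6, u = 1/2.
The integral becomes ∫ u**3 du from 0 to 1/2, with antiderivative u**4/4.
Back in t: F(t) = sin(t)**4/4.
Then F(pi/6) - F(0) = (1/64) - (0) = 1/64.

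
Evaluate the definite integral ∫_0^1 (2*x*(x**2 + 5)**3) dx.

671/4

Let u = x**2 + 5, so du = 2*x dx. When x = 0, u = 5; when x = 1, u = 6.
The integral becomes ∫ u**3 du from 5 to 6, with antiderivative u**4/4.
Back in x: F(x) = (x**2 + 5)**4/4.
Then F(1) - F(0) = (324) - (625/4) = 671/4.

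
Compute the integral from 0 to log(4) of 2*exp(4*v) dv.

Let u = exp(v), so du = exp(v) dv. When v = 0, u = 1; when v = log(4), u = 4.
The integral becomes 2·∫ u**3 du from 1 to 4, with antiderivative u**4/2.
Back in v: F(v) = exp(4*v)/2.
Then F(log(4)) - F(0) = (128) - (1/2) = 255/2.

255/2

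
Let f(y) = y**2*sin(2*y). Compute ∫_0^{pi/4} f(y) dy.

-1/4 + pi/8

Integrate by parts twice (u = y^2, dv = sin(2*y) dy).
An antiderivative is F(y) = -y**2*cos(2*y)/2 + y*sin(2*y)/2 + cos(2*y)/4.
Then F(pi/4) - F(0) = (pi/8) - (1/4) = -1/4 + pi/8.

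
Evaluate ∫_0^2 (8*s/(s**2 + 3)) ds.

-4*log(3) + 4*log(7)

Let u = s**2 + 3, so du = 2*s ds. When s = 0, u = 3; when s = 2, u = 7.
The integral becomes 4·∫ 1/u du from 3 to 7, with antiderivative 4*log(u).
Back in s: F(s) = 4*log(s**2 + 3).
Then F(2) - F(0) = (4*log(7)) - (log(81)) = -4*log(3) + 4*log(7).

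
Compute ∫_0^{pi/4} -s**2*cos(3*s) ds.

Integrate by parts twice (u = s^2, dv = -cos(3*s) ds).
An antiderivative is F(s) = -s**2*sin(3*s)/3 - 2*s*cos(3*s)/9 + 2*sin(3*s)/27.
Then F(pi/4) - F(0) = (sqrt(2)*(-9*pi**2 + 32 + 24*pi)/864) - (0) = sqrt(2)*(-9*pi**2 + 32 + 24*pi)/864.

sqrt(2)*(-9*pi**2 + 32 + 24*pi)/864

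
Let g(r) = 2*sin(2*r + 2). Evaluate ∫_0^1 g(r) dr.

cos(2) - cos(4)

Let u = 2*r + 2, so du = 2 dr. When r = 0, u = 2; when r = 1, u = 4.
The integral becomes ∫ sin(u) du from 2 to 4, with antiderivative -cos(u).
Back in r: F(r) = -cos(2*r + 2).
Then F(1) - F(0) = (-cos(4)) - (-cos(2)) = cos(2) - cos(4).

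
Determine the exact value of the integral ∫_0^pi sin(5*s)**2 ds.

Use the identity sin^2(5*s) = (1 - cos(10*s))/2.
An antiderivative is F(s) = s/2 - sin(10*s)/20.
Then F(pi) - F(0) = (pi/2) - (0) = pi/2.

pi/2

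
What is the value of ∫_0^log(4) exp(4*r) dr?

255/4

Let u = exp(r), so du = exp(r) dr. When r = 0, u = 1; when r = log(4), u = 4.
The integral becomes ∫ u**3 du from 1 to 4, with antiderivative u**4/4.
Back in r: F(r) = exp(4*r)/4.
Then F(log(4)) - F(0) = (64) - (1/4) = 255/4.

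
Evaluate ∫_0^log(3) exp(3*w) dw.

26/3

Let u = exp(w), so du = exp(w) dw. When w = 0, u = 1; when w = log(3), u = 3.
The integral becomes ∫ u**2 du from 1 to 3, with antiderivative u**3/3.
Back in w: F(w) = exp(3*w)/3.
Then F(log(3)) - F(0) = (9) - (1/3) = 26/3.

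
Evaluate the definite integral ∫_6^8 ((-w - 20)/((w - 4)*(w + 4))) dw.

log(9/50)

Factor the denominator: w**2 - 16 = (w + 4)(w - 4).
Partial fractions: (-w - 20)/((w - 4)*(w + 4)) = 2/(w + 4) - 3/(w - 4).
An antiderivative is F(w) = -3*log(w - 4) + 2*log(w + 4).
Then F(8) - F(6) = (log(9/4)) - (log(25/2)) = log(9/50).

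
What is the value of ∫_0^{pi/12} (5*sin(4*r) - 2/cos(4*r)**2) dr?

An antiderivative is F(r) = -5*cos(4*r)/4 - tan(4*r)/2.
Then F(pi/12) - F(0) = (-sqrt(3)/2 - 5/8) - (-5/4) = 5/8 - sqrt(3)/2.

5/8 - sqrt(3)/2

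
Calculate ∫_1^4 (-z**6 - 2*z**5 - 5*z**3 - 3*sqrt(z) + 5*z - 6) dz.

By the power rule, an antiderivative is F(z) = -z**7/7 - z**6/3 - 5*z**4/4 - 2*z**(3/2) + 5*z**2/2 - 6*z.
Then F(4) - F(1) = (-84544/21) - (-607/84) = -112523/28.

-112523/28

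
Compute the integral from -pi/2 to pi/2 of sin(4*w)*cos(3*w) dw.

0

Use the identity sin(4*w)cos(3*w) = [sin(7*w) + sin(w)]/2.
An antiderivative is F(w) = -cos(w)/2 - cos(7*w)/14.
Then F(pi/2) - F(-pi/2) = (0) - (0) = 0.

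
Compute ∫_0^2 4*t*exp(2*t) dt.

1 + 3*exp(4)

Integrate by parts once (u = t, dv = 4*exp(2*t) dt).
An antiderivative is F(t) = (2*t - 1)*exp(2*t).
Then F(2) - F(0) = (3*exp(4)) - (-1) = 1 + 3*exp(4).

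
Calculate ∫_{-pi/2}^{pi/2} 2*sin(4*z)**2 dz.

pi

Use the identity sin^2(4*z) = (1 - cos(8*z))/2.
An antiderivative is F(z) = z - sin(8*z)/8.
Then F(pi/2) - F(-pi/2) = (pi/2) - (-pi/2) = pi.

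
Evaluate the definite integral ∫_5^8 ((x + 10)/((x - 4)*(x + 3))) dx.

Factor the denominator: x**2 - x - 12 = (x + 3)(x - 4).
Partial fractions: (x + 10)/((x - 4)*(x + 3)) = -1/(x + 3) + 2/(x - 4).
An antiderivative is F(x) = 2*log(x - 4) - log(x + 3).
Then F(8) - F(5) = (log(16/11)) - (-log(8)) = -log(11) + 7*log(2).

-log(11) + 7*log(2)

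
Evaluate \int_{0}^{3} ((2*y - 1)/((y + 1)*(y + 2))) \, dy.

Factor the denominator: y**2 + 3*y + 2 = (y + 2)(y + 1).
Partial fractions: (2*y - 1)/((y + 1)*(y + 2)) = 5/(y + 2) - 3/(y + 1).
An antiderivative is F(y) = -3*log(y + 1) + 5*log(y + 2).
Then F(3) - F(0) = (-6*log(2) + 5*log(5)) - (log(32)) = -11*log(2) + 5*log(5).

-11*log(2) + 5*log(5)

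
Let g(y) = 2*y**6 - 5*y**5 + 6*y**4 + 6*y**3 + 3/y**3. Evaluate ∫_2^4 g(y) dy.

By the power rule, an antiderivative is F(y) = 2*y**7/7 - 5*y**6/6 + 6*y**5/5 + 3*y**4/2 - 3/(2*y**2).
Then F(4) - F(2) = (9678533/3360) - (38021/840) = 3175483/1120.

3175483/1120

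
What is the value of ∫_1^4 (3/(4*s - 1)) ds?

An antiderivative is F(s) = 3*log(4*s - 1)/4.
Then F(4) - F(1) = (3*log(15)/4) - (3*log(3)/4) = 3*log(5)/4.

3*log(5)/4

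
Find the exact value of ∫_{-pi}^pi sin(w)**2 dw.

pi

Use the identity sin^2(w) = (1 - cos(2*w))/2.
An antiderivative is F(w) = w/2 - sin(2*w)/4.
Then F(pi) - F(-pi) = (pi/2) - (-pi/2) = pi.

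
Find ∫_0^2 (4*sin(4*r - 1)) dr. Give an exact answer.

Let u = 4*r - 1, so du = 4 dr. When r = 0, u = -1; when r = 2, u = 7.
The integral becomes ∫ sin(u) du from -1 to 7, with antiderivative -cos(u).
Back in r: F(r) = -cos(4*r - 1).
Then F(2) - F(0) = (-cos(7)) - (-cos(1)) = -cos(7) + cos(1).

-cos(7) + cos(1)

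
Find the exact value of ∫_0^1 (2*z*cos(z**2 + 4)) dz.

Let u = z**2 + 4, so du = 2*z dz. When z = 0, u = 4; when z = 1, u = 5.
The integral becomes ∫ cos(u) du from 4 to 5, with antiderivative sin(u).
Back in z: F(z) = sin(z**2 + 4).
Then F(1) - F(0) = (sin(5)) - (sin(4)) = sin(5) - sin(4).

sin(5) - sin(4)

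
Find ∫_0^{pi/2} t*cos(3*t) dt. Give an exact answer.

Integrate by parts once (u = t, dv = cos(3*t) dt).
An antiderivative is F(t) = t*sin(3*t)/3 + cos(3*t)/9.
Then F(pi/2) - F(0) = (-pi/6) - (1/9) = -pi/6 - 1/9.

-pi/6 - 1/9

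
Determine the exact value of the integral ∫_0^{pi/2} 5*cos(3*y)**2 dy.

5*pi/4

Use the identity cos^2(3*y) = (1 + cos(6*y))/2.
An antiderivative is F(y) = 5*y/2 + 5*sin(6*y)/12.
Then F(pi/2) - F(0) = (5*pi/4) - (0) = 5*pi/4.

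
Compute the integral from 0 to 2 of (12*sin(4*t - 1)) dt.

-3*cos(7) + 3*cos(1)

Let u = 4*t - 1, so du = 4 dt. When t = 0, u = -1; when t = 2, u = 7.
The integral becomes 3·∫ sin(u) du from -1 to 7, with antiderivative -3*cos(u).
Back in t: F(t) = -3*cos(4*t - 1).
Then F(2) - F(0) = (-3*cos(7)) - (-3*cos(1)) = -3*cos(7) + 3*cos(1).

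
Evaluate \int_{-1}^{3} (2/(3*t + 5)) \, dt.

2*log(7)/3

An antiderivative is F(t) = 2*log(3*t + 5)/3.
Then F(3) - F(-1) = (2*log(14)/3) - (2*log(2)/3) = 2*log(7)/3.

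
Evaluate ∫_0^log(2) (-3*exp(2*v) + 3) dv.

-9/2 + log(8)

An antiderivative is F(v) = -3*exp(2*v)/2 + 3*v.
Then F(log(2)) - F(0) = (-6 + 3*log(2)) - (-3/2) = -9/2 + log(8).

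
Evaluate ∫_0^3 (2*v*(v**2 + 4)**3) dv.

28305/4

Let u = v**2 + 4, so du = 2*v dv. When v = 0, u = 4; when v = 3, u = 13.
The integral becomes ∫ u**3 du from 4 to 13, with antiderivative u**4/4.
Back in v: F(v) = (v**2 + 4)**4/4.
Then F(3) - F(0) = (28561/4) - (64) = 28305/4.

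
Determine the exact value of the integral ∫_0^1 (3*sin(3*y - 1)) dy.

-cos(2) + cos(1)

Let u = 3*y - 1, so du = 3 dy. When y = 0, u = -1; when y = 1, u = 2.
The integral becomes ∫ sin(u) du from -1 to 2, with antiderivative -cos(u).
Back in y: F(y) = -cos(3*y - 1).
Then F(1) - F(0) = (-cos(2)) - (-cos(1)) = -cos(2) + cos(1).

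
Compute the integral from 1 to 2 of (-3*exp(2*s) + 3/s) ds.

-3*exp(4)/2 + log(8) + 3*exp(2)/2

An antiderivative is F(s) = -3*exp(2*s)/2 + 3*log(s).
Then F(2) - F(1) = (-3*exp(4)/2 + log(8)) - (-3*exp(2)/2) = -3*exp(4)/2 + log(8) + 3*exp(2)/2.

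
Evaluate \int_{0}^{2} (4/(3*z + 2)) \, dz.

An antiderivative is F(z) = 4*log(3*z + 2)/3.
Then F(2) - F(0) = (log(16)) - (4*log(2)/3) = 8*log(2)/3.

8*log(2)/3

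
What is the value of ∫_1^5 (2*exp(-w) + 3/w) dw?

-2*exp(-5) + 2*exp(-1) + 3*log(5)

An antiderivative is F(w) = 3*log(w) - 2*exp(-w).
Then F(5) - F(1) = (-2*exp(-5) + 3*log(5)) - (-2*exp(-1)) = -2*exp(-5) + 2*exp(-1) + 3*log(5).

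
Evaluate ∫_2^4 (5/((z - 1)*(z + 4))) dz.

log(9/4)

Factor the denominator: z**2 + 3*z - 4 = (z + 4)(z - 1).
Partial fractions: 5/((z - 1)*(z + 4)) = -1/(z + 4) + 1/(z - 1).
An antiderivative is F(z) = log(z - 1) - log(z + 4).
Then F(4) - F(2) = (log(3/8)) - (-log(6)) = log(9/4).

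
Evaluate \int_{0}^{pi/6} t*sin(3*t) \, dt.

Integrate by parts once (u = t, dv = sin(3*t) dt).
An antiderivative is F(t) = -t*cos(3*t)/3 + sin(3*t)/9.
Then F(pi/6) - F(0) = (1/9) - (0) = 1/9.

1/9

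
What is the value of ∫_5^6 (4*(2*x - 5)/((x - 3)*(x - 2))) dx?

Factor the denominator: x**2 - 5*x + 6 = (x - 2)(x - 3).
Partial fractions: 4*(2*x - 5)/((x - 3)*(x - 2)) = 4/(x - 2) + 4/(x - 3).
An antiderivative is F(x) = 4*log(x - 3) + 4*log(x - 2).
Then F(6) - F(5) = (4*log(3) + 8*log(2)) - (4*log(2) + 4*log(3)) = log(16).

log(16)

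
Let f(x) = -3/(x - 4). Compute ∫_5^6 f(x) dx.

An antiderivative is F(x) = -3*log(x - 4).
Then F(6) - F(5) = (-log(8)) - (0) = -log(8).

-log(8)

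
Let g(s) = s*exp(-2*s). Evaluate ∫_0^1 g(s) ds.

Integrate by parts once (u = s, dv = exp(-2*s) ds).
An antiderivative is F(s) = (-2*s - 1)*exp(-2*s)/4.
Then F(1) - F(0) = (-3*exp(-2)/4) - (-1/4) = (-3 + exp(2))*exp(-2)/4.

(-3 + exp(2))*exp(-2)/4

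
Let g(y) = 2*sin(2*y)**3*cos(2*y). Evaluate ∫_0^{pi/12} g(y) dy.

Let u = sin(2*y), so du = 2*cos(2*y) dy. When y = 0, u = 0; when y = pi/12, u = 1/2.
The integral becomes ∫ u**3 du from 0 to 1/2, with antiderivative u**4/4.
Back in y: F(y) = sin(2*y)**4/4.
Then F(pi/12) - F(0) = (1/64) - (0) = 1/64.

1/64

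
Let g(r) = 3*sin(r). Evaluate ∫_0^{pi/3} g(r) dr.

3/2

An antiderivative is F(r) = -3*cos(r).
Then F(pi/3) - F(0) = (-3/2) - (-3) = 3/2.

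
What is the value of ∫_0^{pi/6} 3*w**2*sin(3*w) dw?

-2/9 + pi/9

Integrate by parts twice (u = w^2, dv = 3*sin(3*w) dw).
An antiderivative is F(w) = -w**2*cos(3*w) + 2*w*sin(3*w)/3 + 2*cos(3*w)/9.
Then F(pi/6) - F(0) = (pi/9) - (2/9) = -2/9 + pi/9.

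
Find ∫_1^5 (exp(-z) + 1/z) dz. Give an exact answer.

An antiderivative is F(z) = log(z) - exp(-z).
Then F(5) - F(1) = (-exp(-5) + log(5)) - (-exp(-1)) = -exp(-5) + exp(-1) + log(5).

-exp(-5) + exp(-1) + log(5)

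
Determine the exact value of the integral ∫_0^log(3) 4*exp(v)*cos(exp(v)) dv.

Let u = exp(v), so du = exp(v) dv. When v = 0, u = 1; when v = log(3), u = 3.
The integral becomes 4·∫ cos(u) du from 1 to 3, with antiderivative 4*sin(u).
Back in v: F(v) = 4*sin(exp(v)).
Then F(log(3)) - F(0) = (4*sin(3)) - (4*sin(1)) = -4*sin(1) + 4*sin(3).

-4*sin(1) + 4*sin(3)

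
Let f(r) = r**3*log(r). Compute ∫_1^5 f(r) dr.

-39 + 625*log(5)/4

Integrate by parts once (u = ln r, dv = r**3 dr).
An antiderivative is F(r) = r**4*(4*log(r) - 1)/16.
Then F(5) - F(1) = (-625/16 + 625*log(5)/4) - (-1/16) = -39 + 625*log(5)/4.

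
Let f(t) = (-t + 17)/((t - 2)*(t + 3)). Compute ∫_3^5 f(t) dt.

-8*log(2) + 7*log(3)

Factor the denominator: t**2 + t - 6 = (t + 3)(t - 2).
Partial fractions: (-t + 17)/((t - 2)*(t + 3)) = -4/(t + 3) + 3/(t - 2).
An antiderivative is F(t) = 3*log(t - 2) - 4*log(t + 3).
Then F(5) - F(3) = (-12*log(2) + 3*log(3)) - (-4*log(3) - 4*log(2)) = -8*log(2) + 7*log(3).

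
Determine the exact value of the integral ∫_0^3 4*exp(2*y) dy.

Let u = 2*y, so du = 2 dy. When y = 0, u = 0; when y = 3, u = 6.
The integral becomes 2·∫ exp(u) du from 0 to 6, with antiderivative 2*exp(u).
Back in y: F(y) = 2*exp(2*y).
Then F(3) - F(0) = (2*exp(6)) - (2) = -2 + 2*exp(6).

-2 + 2*exp(6)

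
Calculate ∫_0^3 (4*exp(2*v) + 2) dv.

An antiderivative is F(v) = 2*exp(2*v) + 2*v.
Then F(3) - F(0) = (6 + 2*exp(6)) - (2) = 4 + 2*exp(6).

4 + 2*exp(6)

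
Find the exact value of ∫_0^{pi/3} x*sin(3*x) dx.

pi/9

Integrate by parts once (u = x, dv = sin(3*x) dx).
An antiderivative is F(x) = -x*cos(3*x)/3 + sin(3*x)/9.
Then F(pi/3) - F(0) = (pi/9) - (0) = pi/9.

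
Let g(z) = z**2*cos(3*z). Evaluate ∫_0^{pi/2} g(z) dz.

2/27 - pi**2/12

Integrate by parts twice (u = z^2, dv = cos(3*z) dz).
An antiderivative is F(z) = z**2*sin(3*z)/3 + 2*z*cos(3*z)/9 - 2*sin(3*z)/27.
Then F(pi/2) - F(0) = (2/27 - pi**2/12) - (0) = 2/27 - pi**2/12.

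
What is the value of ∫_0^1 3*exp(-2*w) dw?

An antiderivative is F(w) = -3*exp(-2*w)/2.
Then F(1) - F(0) = (-3*exp(-2)/2) - (-3/2) = 3/2 - 3*exp(-2)/2.

3/2 - 3*exp(-2)/2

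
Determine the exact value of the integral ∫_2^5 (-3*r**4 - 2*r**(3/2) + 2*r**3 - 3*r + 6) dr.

By the power rule, an antiderivative is F(r) = -4*r**(5/2)/5 - 3*r**5/5 + r**4/2 - 3*r**2/2 + 6*r.
Then F(5) - F(2) = (-1570 - 20*sqrt(5)) - (-26/5 - 16*sqrt(2)/5) = -7824/5 - 20*sqrt(5) + 16*sqrt(2)/5.

-7824/5 - 20*sqrt(5) + 16*sqrt(2)/5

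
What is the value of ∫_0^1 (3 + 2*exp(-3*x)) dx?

11/3 - 2*exp(-3)/3

An antiderivative is F(x) = 3*x - 2*exp(-3*x)/3.
Then F(1) - F(0) = (3 - 2*exp(-3)/3) - (-2/3) = 11/3 - 2*exp(-3)/3.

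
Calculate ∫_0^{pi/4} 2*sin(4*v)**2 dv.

Use the identity sin^2(4*v) = (1 - cos(8*v))/2.
An antiderivative is F(v) = v - sin(8*v)/8.
Then F(pi/4) - F(0) = (pi/4) - (0) = pi/4.

pi/4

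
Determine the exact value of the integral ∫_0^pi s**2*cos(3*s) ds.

-2*pi/9

Integrate by parts twice (u = s^2, dv = cos(3*s) ds).
An antiderivative is F(s) = s**2*sin(3*s)/3 + 2*s*cos(3*s)/9 - 2*sin(3*s)/27.
Then F(pi) - F(0) = (-2*pi/9) - (0) = -2*pi/9.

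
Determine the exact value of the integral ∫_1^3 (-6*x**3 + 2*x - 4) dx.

-120

By the power rule, an antiderivative is F(x) = -3*x**4/2 + x**2 - 4*x.
Then F(3) - F(1) = (-249/2) - (-9/2) = -120.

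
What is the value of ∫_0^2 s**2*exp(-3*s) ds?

2/27 - 50*exp(-6)/27

Integrate by parts twice (u = s^2, dv = exp(-3*s) ds).
An antiderivative is F(s) = (-9*s**2 - 6*s - 2)*exp(-3*s)/27.
Then F(2) - F(0) = (-50*exp(-6)/27) - (-2/27) = 2/27 - 50*exp(-6)/27.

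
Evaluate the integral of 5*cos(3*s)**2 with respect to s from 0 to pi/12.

5/12 + 5*pi/24

Use the identity cos^2(3*s) = (1 + cos(6*s))/2.
An antiderivative is F(s) = 5*s/2 + 5*sin(6*s)/12.
Then F(pi/12) - F(0) = (5/12 + 5*pi/24) - (0) = 5/12 + 5*pi/24.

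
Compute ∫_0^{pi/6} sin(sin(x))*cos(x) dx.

1 - cos(1/2)

Let u = sin(x), so du = cos(x) dx. When x = 0, u = 0; when x = pi/6, u = 1/2.
The integral becomes ∫ sin(u) du from 0 to 1/2, with antiderivative -cos(u).
Back in x: F(x) = -cos(sin(x)).
Then F(pi/6) - F(0) = (-cos(1/2)) - (-1) = 1 - cos(1/2).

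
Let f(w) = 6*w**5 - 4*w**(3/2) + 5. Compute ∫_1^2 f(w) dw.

By the power rule, an antiderivative is F(w) = w**6 - 8*w**(5/2)/5 + 5*w.
Then F(2) - F(1) = (74 - 32*sqrt(2)/5) - (22/5) = 348/5 - 32*sqrt(2)/5.

348/5 - 32*sqrt(2)/5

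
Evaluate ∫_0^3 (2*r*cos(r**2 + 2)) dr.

Let u = r**2 + 2, so du = 2*r dr. When r = 0, u = 2; when r = 3, u = 11.
The integral becomes ∫ cos(u) du from 2 to 11, with antiderivative sin(u).
Back in r: F(r) = sin(r**2 + 2).
Then F(3) - F(0) = (sin(11)) - (sin(2)) = sin(11) - sin(2).

sin(11) - sin(2)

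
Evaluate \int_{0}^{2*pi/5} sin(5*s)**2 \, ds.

Use the identity sin^2(5*s) = (1 - cos(10*s))/2.
An antiderivative is F(s) = s/2 - sin(10*s)/20.
Then F(2*pi/5) - F(0) = (pi/5) - (0) = pi/5.

pi/5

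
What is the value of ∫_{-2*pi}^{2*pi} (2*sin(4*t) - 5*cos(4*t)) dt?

An antiderivative is F(t) = -5*sin(4*t)/4 - cos(4*t)/2.
Then F(2*pi) - F(-2*pi) = (-1/2) - (-1/2) = 0.

0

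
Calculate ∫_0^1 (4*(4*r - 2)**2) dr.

16/3

Let u = 4*r - 2, so du = 4 dr. When r = 0, u = -2; when r = 1, u = 2.
The integral becomes ∫ u**2 du from -2 to 2, with antiderivative u**3/3.
Back in r: F(r) = (4*r - 2)**3/3.
Then F(1) - F(0) = (8/3) - (-8/3) = 16/3.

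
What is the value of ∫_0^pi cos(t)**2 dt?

pi/2

Use the identity cos^2(t) = (1 + cos(2*t))/2.
An antiderivative is F(t) = t/2 + sin(2*t)/4.
Then F(pi) - F(0) = (pi/2) - (0) = pi/2.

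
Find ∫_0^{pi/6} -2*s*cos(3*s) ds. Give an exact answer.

2/9 - pi/9

Integrate by parts once (u = s, dv = -2*cos(3*s) ds).
An antiderivative is F(s) = -2*s*sin(3*s)/3 - 2*cos(3*s)/9.
Then F(pi/6) - F(0) = (-pi/9) - (-2/9) = 2/9 - pi/9.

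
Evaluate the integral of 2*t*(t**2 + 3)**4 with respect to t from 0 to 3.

248589/5

Let u = t**2 + 3, so du = 2*t dt. When t = 0, u = 3; when t = 3, u = 12.
The integral becomes ∫ u**4 du from 3 to 12, with antiderivative u**5/5.
Back in t: F(t) = (t**2 + 3)**5/5.
Then F(3) - F(0) = (248832/5) - (243/5) = 248589/5.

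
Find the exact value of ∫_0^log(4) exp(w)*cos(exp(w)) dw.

Let u = exp(w), so du = exp(w) dw. When w = 0, u = 1; when w = log(4), u = 4.
The integral becomes ∫ cos(u) du from 1 to 4, with antiderivative sin(u).
Back in w: F(w) = sin(exp(w)).
Then F(log(4)) - F(0) = (sin(4)) - (sin(1)) = -sin(1) + sin(4).

-sin(1) + sin(4)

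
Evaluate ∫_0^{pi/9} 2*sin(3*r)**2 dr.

-sqrt(3)/12 + pi/9

Use the identity sin^2(3*r) = (1 - cos(6*r))/2.
An antiderivative is F(r) = r - sin(6*r)/6.
Then F(pi/9) - F(0) = (-sqrt(3)/12 + pi/9) - (0) = -sqrt(3)/12 + pi/9.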